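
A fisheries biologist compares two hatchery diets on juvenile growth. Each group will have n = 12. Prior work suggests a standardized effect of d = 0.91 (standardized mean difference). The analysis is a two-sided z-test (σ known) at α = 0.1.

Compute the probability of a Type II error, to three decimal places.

Noncentrality parameter: δ = d·√(n/2) = 0.91 × √(12/2) = 2.2290
Two-sided α = 0.1 → critical value z_{0.05} = 1.645.
Power = Φ(δ − 1.645) + Φ(−δ − 1.645) = Φ(0.584) + Φ(-3.874) = 0.7205 + 0.0001 = 0.7205.
Type II error: β = 1 − power = 1 − 0.7205 = 0.2795.

β ≈ 0.279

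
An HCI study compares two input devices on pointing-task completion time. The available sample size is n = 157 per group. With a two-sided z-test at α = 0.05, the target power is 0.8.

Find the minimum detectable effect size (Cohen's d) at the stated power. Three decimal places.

Need Φ(δ − 1.960) = 0.8, so δ = 1.960 + 0.842 = 2.802.
(Lower-tail contribution to power is negligible for δ > 0.)
δ = d·√(n/2) ⇒ d = δ/√(n/2) = 2.802/√(157/2) = 0.3162.

d ≈ 0.316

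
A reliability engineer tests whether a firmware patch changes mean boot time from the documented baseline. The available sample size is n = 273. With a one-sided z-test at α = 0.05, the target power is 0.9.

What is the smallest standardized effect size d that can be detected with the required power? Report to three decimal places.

d ≈ 0.177

Need Φ(δ − 1.645) = 0.9, so δ = 1.645 + 1.282 = 2.926.
δ = d·√n ⇒ d = δ/√n = 2.926/√273 = 0.1771.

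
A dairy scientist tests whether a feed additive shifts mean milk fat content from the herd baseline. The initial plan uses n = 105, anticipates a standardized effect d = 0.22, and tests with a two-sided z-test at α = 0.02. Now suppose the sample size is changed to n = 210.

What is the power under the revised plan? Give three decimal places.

Power ≈ 0.806

With n = 210: δ = d·√n = 0.22 × √210 = 3.1881. Critical value z_{0.01} = 2.326.
Revised power = Φ(δ − 2.326) + Φ(−δ − 2.326) = Φ(0.862) + Φ(-5.514) = 0.8056 + 0.0000 = 0.8056.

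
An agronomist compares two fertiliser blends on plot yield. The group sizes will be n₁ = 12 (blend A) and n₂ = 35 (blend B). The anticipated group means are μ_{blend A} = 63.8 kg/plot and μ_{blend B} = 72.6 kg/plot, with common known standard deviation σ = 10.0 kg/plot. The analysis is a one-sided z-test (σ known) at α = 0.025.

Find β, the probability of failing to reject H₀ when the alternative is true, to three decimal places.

β ≈ 0.251

Standardized effect: d = |μ_{blend A} − μ_{blend B}| / σ = |63.8 − 72.6| / 10.0 = 0.8800
Noncentrality parameter: δ = d / √(1/n₁ + 1/n₂) = 0.8800 / √(1/12 + 1/35) = 2.6306
One-sided α = 0.025 → critical value z_{0.025} = 1.960.
Power = Φ(δ − 1.960) = Φ(0.671) = 0.7488.
Type II error: β = 1 − power = 1 − 0.7488 = 0.2512.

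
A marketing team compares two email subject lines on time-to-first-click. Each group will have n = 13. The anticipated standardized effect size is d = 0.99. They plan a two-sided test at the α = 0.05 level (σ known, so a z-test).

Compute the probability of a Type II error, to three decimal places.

Noncentrality parameter: δ = d·√(n/2) = 0.99 × √(13/2) = 2.5240
Two-sided α = 0.05 → critical value z_{0.025} = 1.960.
Power = Φ(δ − 1.960) + Φ(−δ − 1.960) = Φ(0.564) + Φ(-4.484) = 0.7136 + 0.0000 = 0.7136.
Type II error: β = 1 − power = 1 − 0.7136 = 0.2864.

β ≈ 0.286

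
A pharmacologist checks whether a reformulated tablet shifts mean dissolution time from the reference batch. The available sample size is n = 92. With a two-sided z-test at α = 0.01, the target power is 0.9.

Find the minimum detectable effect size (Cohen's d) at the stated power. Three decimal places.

d ≈ 0.402

Required noncentrality: δ = z_{0.005} + z_{0.10} = 2.576 + 1.282 = 3.857.
(The second rejection-region term Φ(−δ − z_{α/2}) is negligible and dropped.)
δ = d·√n ⇒ d = δ/√n = 3.857/√92 = 0.4022.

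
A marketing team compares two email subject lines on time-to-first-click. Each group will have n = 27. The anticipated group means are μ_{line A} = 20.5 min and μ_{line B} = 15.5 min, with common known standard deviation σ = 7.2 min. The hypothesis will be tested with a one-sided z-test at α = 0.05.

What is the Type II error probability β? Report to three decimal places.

β ≈ 0.182

Standardized effect: d = |μ_{line A} − μ_{line B}| / σ = |20.5 − 15.5| / 7.2 = 0.6944
Noncentrality parameter: δ = d·√(n/2) = 0.6944 × √(27/2) = 2.5516
One-sided α = 0.05 → critical value z_{0.05} = 1.645.
Power = Φ(δ − 1.645) = Φ(0.907) = 0.8177.
Type II error: β = 1 − power = 1 − 0.8177 = 0.1823.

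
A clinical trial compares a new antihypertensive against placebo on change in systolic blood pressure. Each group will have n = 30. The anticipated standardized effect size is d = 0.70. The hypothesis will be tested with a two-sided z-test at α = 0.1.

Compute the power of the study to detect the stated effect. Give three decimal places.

Noncentrality parameter: δ = d·√(n/2) = 0.70 × √(30/2) = 2.7111
Critical value for a two-sided test at α = 0.1: z_{α/2} = 1.645.
Power = Φ(δ − 1.645) + Φ(−δ − 1.645) = Φ(1.066) + Φ(-4.356) = 0.8568 + 0.0000 = 0.8568.

Power ≈ 0.857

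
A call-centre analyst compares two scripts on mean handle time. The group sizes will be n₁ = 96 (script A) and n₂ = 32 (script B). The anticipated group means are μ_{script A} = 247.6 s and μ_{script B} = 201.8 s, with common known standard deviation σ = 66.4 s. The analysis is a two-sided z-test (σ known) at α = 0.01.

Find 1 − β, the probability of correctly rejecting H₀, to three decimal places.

Power ≈ 0.789

Standardized effect: d = |μ_{script A} − μ_{script B}| / σ = |247.6 − 201.8| / 66.4 = 0.6898
Noncentrality parameter: δ = d / √(1/n₁ + 1/n₂) = 0.6898 / √(1/96 + 1/32) = 3.3791
Critical value for a two-sided test at α = 0.01: z_{α/2} = 2.576.
Power = Φ(δ − 2.576) + Φ(−δ − 2.576) = Φ(0.803) + Φ(-5.955) = 0.7891 + 0.0000 = 0.7891.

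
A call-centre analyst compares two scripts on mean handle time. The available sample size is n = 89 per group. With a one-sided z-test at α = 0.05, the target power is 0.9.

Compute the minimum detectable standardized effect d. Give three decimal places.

d ≈ 0.439

Required noncentrality: δ = z_{0.05} + z_{0.10} = 1.645 + 1.282 = 2.926.
δ = d·√(n/2) ⇒ d = δ/√(n/2) = 2.926/√(89/2) = 0.4387.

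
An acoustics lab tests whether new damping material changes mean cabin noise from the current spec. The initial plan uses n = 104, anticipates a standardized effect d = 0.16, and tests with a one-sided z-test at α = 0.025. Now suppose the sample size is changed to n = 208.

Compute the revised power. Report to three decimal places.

With n = 208: δ = d·√n = 0.16 × √208 = 2.3076. Critical value z_{0.025} = 1.960.
Revised power = P(Z > 1.960 − δ) = Φ(0.348) = 0.6359.

Power ≈ 0.636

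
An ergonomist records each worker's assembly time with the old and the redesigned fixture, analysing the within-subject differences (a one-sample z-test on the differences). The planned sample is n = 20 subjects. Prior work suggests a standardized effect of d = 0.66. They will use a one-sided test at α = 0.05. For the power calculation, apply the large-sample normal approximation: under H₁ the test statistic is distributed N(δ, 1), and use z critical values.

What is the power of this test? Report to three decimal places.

Power ≈ 0.904

Noncentrality parameter: δ = d·√n = 0.66 × √20 = 2.9516
One-sided α = 0.05 → critical value z_{0.05} = 1.645.
Power = P(Z > 1.645 − δ) = Φ(1.307) = 0.9044.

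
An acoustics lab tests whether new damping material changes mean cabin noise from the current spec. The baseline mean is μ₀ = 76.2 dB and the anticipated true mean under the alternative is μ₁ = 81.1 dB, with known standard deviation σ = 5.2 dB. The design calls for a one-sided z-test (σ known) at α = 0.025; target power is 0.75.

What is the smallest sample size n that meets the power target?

n = 8

Standardized effect: d = |μ₁ − μ₀| / σ = |81.1 − 76.2| / 5.2 = 0.9423
Set Φ(δ − 1.960) = 0.75; then δ − 1.960 = Φ⁻¹(0.75) = 0.674, giving δ = 2.634.
δ = d·√n ⇒ n = (δ/d)² = (2.634 / 0.9423)² = 7.82.
Rounding up, n = 8.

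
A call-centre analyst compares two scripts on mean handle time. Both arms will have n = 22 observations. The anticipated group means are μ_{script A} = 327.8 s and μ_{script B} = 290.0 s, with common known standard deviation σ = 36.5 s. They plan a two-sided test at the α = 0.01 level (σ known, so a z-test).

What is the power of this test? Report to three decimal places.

Standardized effect: d = |μ_{script A} − μ_{script B}| / σ = |327.8 − 290.0| / 36.5 = 1.0356
Noncentrality parameter: δ = d·√(n/2) = 1.0356 × √(22/2) = 3.4348
Critical value for a two-sided test at α = 0.01: z_{α/2} = 2.576.
Power = Φ(δ − 2.576) + Φ(−δ − 2.576) = Φ(0.859) + Φ(-6.011) = 0.8048 + 0.0000 = 0.8048.

Power ≈ 0.805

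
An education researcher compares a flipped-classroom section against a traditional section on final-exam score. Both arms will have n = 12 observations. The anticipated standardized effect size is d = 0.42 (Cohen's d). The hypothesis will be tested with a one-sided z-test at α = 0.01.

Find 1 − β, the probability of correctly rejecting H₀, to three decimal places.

Power ≈ 0.097

Noncentrality parameter: δ = d·√(n/2) = 0.42 × √(12/2) = 1.0288
Critical value for a one-sided test at α = 0.01: z_α = 2.326.
Power = P(Z > 2.326 − δ) = Φ(-1.298) = 0.0972.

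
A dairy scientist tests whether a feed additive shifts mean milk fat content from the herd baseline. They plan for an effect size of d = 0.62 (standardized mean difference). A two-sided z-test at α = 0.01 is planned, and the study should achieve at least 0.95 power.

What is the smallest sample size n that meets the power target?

For power 0.95 need Φ(δ − z_{0.005}) = 0.95, so δ = z_{0.005} + z_{0.05} = 2.576 + 1.645 = 4.221.
(Ignoring the negligible lower-tail rejection probability gives the usual closed-form inversion.)
δ = d·√n ⇒ n = (δ/d)² = (4.221 / 0.62)² = 46.34.
Round up to the next whole unit.

n = 47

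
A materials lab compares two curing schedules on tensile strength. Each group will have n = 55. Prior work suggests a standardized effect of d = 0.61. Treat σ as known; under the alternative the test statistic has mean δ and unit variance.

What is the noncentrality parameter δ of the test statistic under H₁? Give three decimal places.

δ = d·√(n/2) = 0.61 × √(55/2) = 3.1989

δ ≈ 3.199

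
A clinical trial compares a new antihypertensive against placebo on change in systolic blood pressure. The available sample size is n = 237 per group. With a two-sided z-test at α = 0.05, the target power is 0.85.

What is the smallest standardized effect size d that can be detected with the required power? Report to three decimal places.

Required noncentrality: δ = z_{0.025} + z_{0.15} = 1.960 + 1.036 = 2.996.
(Lower-tail contribution to power is negligible for δ > 0.)
δ = d·√(n/2) ⇒ d = δ/√(n/2) = 2.996/√(237/2) = 0.2753.

d ≈ 0.275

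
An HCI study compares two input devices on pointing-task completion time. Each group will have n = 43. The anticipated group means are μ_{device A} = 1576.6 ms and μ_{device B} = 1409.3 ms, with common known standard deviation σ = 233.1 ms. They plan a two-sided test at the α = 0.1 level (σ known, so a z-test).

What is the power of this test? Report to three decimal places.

Power ≈ 0.954

Standardized effect: d = |μ_{device A} − μ_{device B}| / σ = |1576.6 − 1409.3| / 233.1 = 0.7177
Noncentrality parameter: δ = d·√(n/2) = 0.7177 × √(43/2) = 3.3279
Two-sided α = 0.1 → critical value z_{0.05} = 1.645.
Power = Φ(δ − 1.645) + Φ(−δ − 1.645) = Φ(1.683) + Φ(-4.973) = 0.9538 + 0.0000 = 0.9538.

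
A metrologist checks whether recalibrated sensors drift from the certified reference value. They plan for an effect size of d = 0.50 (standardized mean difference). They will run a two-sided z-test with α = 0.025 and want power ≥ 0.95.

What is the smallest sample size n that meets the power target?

Set Φ(δ − 2.241) = 0.95; then δ − 2.241 = Φ⁻¹(0.95) = 1.645, giving δ = 3.886.
(For δ > 0 the lower-tail rejection region contributes negligibly to power, so the one-term inversion is standard.)
δ = d·√n ⇒ n = (δ/d)² = (3.886 / 0.50)² = 60.41.
Rounding up, n = 61.

n = 61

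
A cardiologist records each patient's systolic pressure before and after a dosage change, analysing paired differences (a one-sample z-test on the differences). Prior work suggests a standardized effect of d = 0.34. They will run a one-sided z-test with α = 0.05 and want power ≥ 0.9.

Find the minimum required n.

n = 75

Set Φ(δ − 1.645) = 0.9; then δ − 1.645 = Φ⁻¹(0.9) = 1.282, giving δ = 2.926.
δ = d·√n ⇒ n = (δ/d)² = (2.926 / 0.34)² = 74.08.
Round up to the next whole unit.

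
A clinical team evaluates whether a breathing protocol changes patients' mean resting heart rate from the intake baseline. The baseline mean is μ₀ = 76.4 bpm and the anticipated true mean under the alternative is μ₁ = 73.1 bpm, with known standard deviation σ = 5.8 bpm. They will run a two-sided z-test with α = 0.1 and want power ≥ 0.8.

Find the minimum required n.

Standardized effect: d = |μ₁ − μ₀| / σ = |73.1 − 76.4| / 5.8 = 0.5690
Set Φ(δ − 1.645) = 0.8; then δ − 1.645 = Φ⁻¹(0.8) = 0.842, giving δ = 2.486.
(The Φ(−δ − z_{α/2}) term is vanishingly small for δ > 0 and is dropped in the standard sample-size formula.)
δ = d·√n ⇒ n = (δ/d)² = (2.486 / 0.5690)² = 19.10.
Rounding up, n = 20.

n = 20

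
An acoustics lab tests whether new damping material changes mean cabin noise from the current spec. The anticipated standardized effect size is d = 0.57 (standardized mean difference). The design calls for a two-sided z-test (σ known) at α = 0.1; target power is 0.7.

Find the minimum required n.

For power 0.7 need Φ(δ − z_{0.05}) = 0.7, so δ = z_{0.05} + z_{0.30} = 1.645 + 0.524 = 2.169.
(The Φ(−δ − z_{α/2}) term is vanishingly small for δ > 0 and is dropped in the standard sample-size formula.)
δ = d·√n ⇒ n = (δ/d)² = (2.169 / 0.57)² = 14.48.
Rounding up, n = 15.

n = 15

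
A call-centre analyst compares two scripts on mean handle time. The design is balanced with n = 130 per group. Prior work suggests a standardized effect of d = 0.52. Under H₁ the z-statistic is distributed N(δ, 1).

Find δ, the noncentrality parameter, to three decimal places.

δ ≈ 4.192

The noncentrality parameter scales effect size by the design's sample-size factor: δ = d·√(n/2) = 0.52 × √(130/2) = 4.1924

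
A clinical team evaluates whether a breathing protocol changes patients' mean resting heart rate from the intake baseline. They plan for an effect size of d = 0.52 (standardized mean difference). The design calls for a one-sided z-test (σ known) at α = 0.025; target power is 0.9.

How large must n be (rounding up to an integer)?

n = 39

For power 0.9 need Φ(δ − z_{0.025}) = 0.9, so δ = z_{0.025} + z_{0.10} = 1.960 + 1.282 = 3.242.
δ = d·√n ⇒ n = (δ/d)² = (3.242 / 0.52)² = 38.86.
Rounding up, n = 39.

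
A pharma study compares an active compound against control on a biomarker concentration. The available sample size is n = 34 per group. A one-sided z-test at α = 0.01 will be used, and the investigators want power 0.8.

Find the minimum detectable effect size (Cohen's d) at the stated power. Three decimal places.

Required noncentrality: δ = z_{0.01} + z_{0.20} = 2.326 + 0.842 = 3.168.
δ = d·√(n/2) ⇒ d = δ/√(n/2) = 3.168/√(34/2) = 0.7683.

d ≈ 0.768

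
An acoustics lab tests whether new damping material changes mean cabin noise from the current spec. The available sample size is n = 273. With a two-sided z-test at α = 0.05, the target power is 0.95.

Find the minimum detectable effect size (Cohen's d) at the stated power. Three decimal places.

Need Φ(δ − 1.960) = 0.95, so δ = 1.960 + 1.645 = 3.605.
(Lower-tail contribution to power is negligible for δ > 0.)
δ = d·√n ⇒ d = δ/√n = 3.605/√273 = 0.2182.

d ≈ 0.218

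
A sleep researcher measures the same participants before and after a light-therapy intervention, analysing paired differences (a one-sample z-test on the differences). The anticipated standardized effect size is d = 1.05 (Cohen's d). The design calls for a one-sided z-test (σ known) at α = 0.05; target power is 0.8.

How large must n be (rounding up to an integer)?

Set Φ(δ − 1.645) = 0.8; then δ − 1.645 = Φ⁻¹(0.8) = 0.842, giving δ = 2.486.
δ = d·√n ⇒ n = (δ/d)² = (2.486 / 1.05)² = 5.61.
Round up to the next whole unit.

n = 6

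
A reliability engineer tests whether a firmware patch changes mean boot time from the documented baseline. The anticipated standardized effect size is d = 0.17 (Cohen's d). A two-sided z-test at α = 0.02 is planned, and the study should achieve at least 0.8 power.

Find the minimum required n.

For power 0.8 need Φ(δ − z_{0.01}) = 0.8, so δ = z_{0.01} + z_{0.20} = 2.326 + 0.842 = 3.168.
(For δ > 0 the lower-tail rejection region contributes negligibly to power, so the one-term inversion is standard.)
δ = d·√n ⇒ n = (δ/d)² = (3.168 / 0.17)² = 347.27.
Round up to the next whole unit.

n = 348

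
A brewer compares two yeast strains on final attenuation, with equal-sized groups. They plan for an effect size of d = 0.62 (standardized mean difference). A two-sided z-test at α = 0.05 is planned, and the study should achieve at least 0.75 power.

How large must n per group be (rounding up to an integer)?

Set Φ(δ − 1.960) = 0.75; then δ − 1.960 = Φ⁻¹(0.75) = 0.674, giving δ = 2.634.
(Ignoring the negligible lower-tail rejection probability gives the usual closed-form inversion.)
δ = d·√(n/2) ⇒ n = 2(δ/d)² = 2 × (2.634 / 0.62)² = 36.11.
Round up to the next whole unit.

n = 37 per group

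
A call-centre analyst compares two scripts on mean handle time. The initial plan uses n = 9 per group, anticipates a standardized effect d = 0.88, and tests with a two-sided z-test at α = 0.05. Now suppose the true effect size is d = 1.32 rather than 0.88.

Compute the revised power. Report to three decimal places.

Power ≈ 0.800

With d = 1.32: δ = d·√(n/2) = 1.32 × √(9/2) = 2.8001. Critical value z_{0.025} = 1.960.
Revised power = Φ(δ − 1.960) + Φ(−δ − 1.960) = Φ(0.840) + Φ(-4.760) = 0.7996 + 0.0000 = 0.7996.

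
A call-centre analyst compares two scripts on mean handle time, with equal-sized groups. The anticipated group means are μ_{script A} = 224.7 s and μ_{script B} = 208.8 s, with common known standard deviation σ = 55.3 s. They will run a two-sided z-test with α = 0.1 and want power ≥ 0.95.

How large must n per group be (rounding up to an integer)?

Standardized effect: d = |μ_{script A} − μ_{script B}| / σ = |224.7 − 208.8| / 55.3 = 0.2875
Set Φ(δ − 1.645) = 0.95; then δ − 1.645 = Φ⁻¹(0.95) = 1.645, giving δ = 3.290.
(For δ > 0 the lower-tail rejection region contributes negligibly to power, so the one-term inversion is standard.)
δ = d·√(n/2) ⇒ n = 2(δ/d)² = 2 × (3.290 / 0.2875)² = 261.82.
Rounding up, n = 262 per group.

n = 262 per group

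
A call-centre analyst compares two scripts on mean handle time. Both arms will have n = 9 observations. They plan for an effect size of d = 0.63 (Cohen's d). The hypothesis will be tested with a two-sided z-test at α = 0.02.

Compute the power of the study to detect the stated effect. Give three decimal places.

Power ≈ 0.161

Noncentrality parameter: δ = d·√(n/2) = 0.63 × √(9/2) = 1.3364
Two-sided α = 0.02 → critical value z_{0.01} = 2.326.
Power = Φ(δ − 2.326) + Φ(−δ − 2.326) = Φ(-0.990) + Φ(-3.663) = 0.1611 + 0.0001 = 0.1612.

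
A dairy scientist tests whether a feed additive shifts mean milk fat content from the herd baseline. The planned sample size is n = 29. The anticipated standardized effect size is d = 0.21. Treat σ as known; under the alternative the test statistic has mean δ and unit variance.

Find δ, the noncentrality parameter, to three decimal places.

The noncentrality parameter scales effect size by the design's sample-size factor: δ = d·√n = 0.21 × √29 = 1.1309

δ ≈ 1.131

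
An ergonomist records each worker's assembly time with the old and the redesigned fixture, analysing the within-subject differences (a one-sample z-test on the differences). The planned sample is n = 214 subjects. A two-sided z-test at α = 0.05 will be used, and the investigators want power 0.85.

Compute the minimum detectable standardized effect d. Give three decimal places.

d ≈ 0.205

Required noncentrality: δ = z_{0.025} + z_{0.15} = 1.960 + 1.036 = 2.996.
(The second rejection-region term Φ(−δ − z_{α/2}) is negligible and dropped.)
δ = d·√n ⇒ d = δ/√n = 2.996/√214 = 0.2048.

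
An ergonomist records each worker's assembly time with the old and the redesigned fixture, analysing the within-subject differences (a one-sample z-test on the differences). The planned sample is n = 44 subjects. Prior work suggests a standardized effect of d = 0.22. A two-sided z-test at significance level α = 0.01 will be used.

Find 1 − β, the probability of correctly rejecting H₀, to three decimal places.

Power ≈ 0.132

Noncentrality parameter: λ = d·√n = 0.22 × √44 = 1.4593
Two-sided α = 0.01 → critical value z_{0.005} = 2.576.
Power = Φ(λ − 2.576) + Φ(−λ − 2.576) = Φ(-1.117) + Φ(-4.035) = 0.1321 + 0.0000 = 0.1321.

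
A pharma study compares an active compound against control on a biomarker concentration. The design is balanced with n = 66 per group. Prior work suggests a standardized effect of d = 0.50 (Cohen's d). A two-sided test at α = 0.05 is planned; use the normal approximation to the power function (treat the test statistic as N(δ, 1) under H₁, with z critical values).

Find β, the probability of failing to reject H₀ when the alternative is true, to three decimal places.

β ≈ 0.181

Noncentrality parameter: δ = d·√(n/2) = 0.50 × √(66/2) = 2.8723
Critical value for a two-sided test at α = 0.05: z_{α/2} = 1.960.
Power = Φ(δ − 1.960) + Φ(−δ − 1.960) = Φ(0.912) + Φ(-4.832) = 0.8192 + 0.0000 = 0.8192.
Type II error: β = 1 − power = 1 − 0.8192 = 0.1808.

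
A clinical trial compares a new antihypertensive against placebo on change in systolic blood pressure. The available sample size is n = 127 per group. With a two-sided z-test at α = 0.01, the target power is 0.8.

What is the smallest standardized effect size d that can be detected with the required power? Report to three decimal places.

d ≈ 0.429

Required noncentrality: δ = z_{0.005} + z_{0.20} = 2.576 + 0.842 = 3.417.
(The second rejection-region term Φ(−δ − z_{α/2}) is negligible and dropped.)
δ = d·√(n/2) ⇒ d = δ/√(n/2) = 3.417/√(127/2) = 0.4289.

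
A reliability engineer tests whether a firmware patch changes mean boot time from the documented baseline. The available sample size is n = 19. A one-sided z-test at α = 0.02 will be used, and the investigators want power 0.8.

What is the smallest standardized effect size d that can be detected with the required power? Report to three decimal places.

d ≈ 0.664

Need Φ(δ − 2.054) = 0.8, so δ = 2.054 + 0.842 = 2.895.
δ = d·√n ⇒ d = δ/√n = 2.895/√19 = 0.6642.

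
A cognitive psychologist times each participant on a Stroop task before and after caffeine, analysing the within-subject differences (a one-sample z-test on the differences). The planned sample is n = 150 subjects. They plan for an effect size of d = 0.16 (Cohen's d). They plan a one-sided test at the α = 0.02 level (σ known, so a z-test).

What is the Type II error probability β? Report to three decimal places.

β ≈ 0.538

Noncentrality parameter: δ = d·√n = 0.16 × √150 = 1.9596
Critical value for a one-sided test at α = 0.02: z_α = 2.054.
Power = P(Z > 2.054 − δ) = Φ(-0.094) = 0.4625.
Type II error: β = 1 − power = 1 − 0.4625 = 0.5375.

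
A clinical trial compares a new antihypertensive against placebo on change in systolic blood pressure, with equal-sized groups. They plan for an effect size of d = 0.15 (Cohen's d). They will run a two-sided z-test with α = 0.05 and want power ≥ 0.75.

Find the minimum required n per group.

Set Φ(δ − 1.960) = 0.75; then δ − 1.960 = Φ⁻¹(0.75) = 0.674, giving δ = 2.634.
(The Φ(−δ − z_{α/2}) term is vanishingly small for δ > 0 and is dropped in the standard sample-size formula.)
δ = d·√(n/2) ⇒ n = 2(δ/d)² = 2 × (2.634 / 0.15)² = 616.92.
Round up to the next whole unit.

n = 617 per group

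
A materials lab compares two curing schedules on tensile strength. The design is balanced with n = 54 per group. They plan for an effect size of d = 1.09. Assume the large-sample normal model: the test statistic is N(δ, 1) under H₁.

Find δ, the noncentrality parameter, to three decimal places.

δ = d·√(n/2) = 1.09 × √(54/2) = 5.6638

δ ≈ 5.664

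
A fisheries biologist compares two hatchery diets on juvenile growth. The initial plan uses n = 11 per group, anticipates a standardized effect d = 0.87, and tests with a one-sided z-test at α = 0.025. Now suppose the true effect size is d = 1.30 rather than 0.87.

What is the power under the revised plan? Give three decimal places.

Power ≈ 0.862

With d = 1.30: δ = d·√(n/2) = 1.30 × √(11/2) = 3.0488. Critical value z_{0.025} = 1.960.
Revised power = Φ(δ − 1.960) = Φ(1.089) = 0.8619.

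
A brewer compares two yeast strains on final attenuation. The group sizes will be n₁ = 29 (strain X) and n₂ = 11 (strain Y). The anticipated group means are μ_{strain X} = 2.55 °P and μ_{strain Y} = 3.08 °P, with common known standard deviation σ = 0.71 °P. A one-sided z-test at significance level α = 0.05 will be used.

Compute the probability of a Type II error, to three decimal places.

β ≈ 0.322

Standardized effect: d = |μ_{strain X} − μ_{strain Y}| / σ = |2.55 − 3.08| / 0.71 = 0.7465
Noncentrality parameter: δ = d / √(1/n₁ + 1/n₂) = 0.7465 / √(1/29 + 1/11) = 2.1081
One-sided α = 0.05 → critical value z_{0.05} = 1.645.
Power = P(Z > 1.645 − δ) = Φ(0.463) = 0.6784.
Type II error: β = 1 − power = 1 − 0.6784 = 0.3216.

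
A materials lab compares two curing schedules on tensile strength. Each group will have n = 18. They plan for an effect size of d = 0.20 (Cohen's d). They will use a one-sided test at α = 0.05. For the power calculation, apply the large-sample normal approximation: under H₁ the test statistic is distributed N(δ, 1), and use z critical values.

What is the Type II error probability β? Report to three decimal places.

β ≈ 0.852

Noncentrality parameter: δ = d·√(n/2) = 0.20 × √(18/2) = 0.6000
Critical value for a one-sided test at α = 0.05: z_α = 1.645.
Power = P(Z > 1.645 − δ) = Φ(-1.045) = 0.1480.
Type II error: β = 1 − power = 1 − 0.1480 = 0.8520.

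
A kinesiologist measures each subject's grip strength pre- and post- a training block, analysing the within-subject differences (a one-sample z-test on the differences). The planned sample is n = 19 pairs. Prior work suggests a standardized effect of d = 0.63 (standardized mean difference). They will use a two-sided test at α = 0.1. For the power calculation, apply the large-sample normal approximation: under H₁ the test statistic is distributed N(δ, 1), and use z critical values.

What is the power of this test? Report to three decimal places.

Noncentrality parameter: δ = d·√n = 0.63 × √19 = 2.7461
Two-sided α = 0.1 → critical value z_{0.05} = 1.645.
Power = Φ(δ − 1.645) + Φ(−δ − 1.645) = Φ(1.101) + Φ(-4.391) = 0.8646 + 0.0000 = 0.8646.

Power ≈ 0.865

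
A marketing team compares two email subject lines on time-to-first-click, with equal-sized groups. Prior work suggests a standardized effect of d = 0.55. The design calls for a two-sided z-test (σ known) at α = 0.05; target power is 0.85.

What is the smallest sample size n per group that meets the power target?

For power 0.85 need Φ(δ − z_{0.025}) = 0.85, so δ = z_{0.025} + z_{0.15} = 1.960 + 1.036 = 2.996.
(Ignoring the negligible lower-tail rejection probability gives the usual closed-form inversion.)
δ = d·√(n/2) ⇒ n = 2(δ/d)² = 2 × (2.996 / 0.55)² = 59.36.
Rounding up, n = 60 per group.

n = 60 per group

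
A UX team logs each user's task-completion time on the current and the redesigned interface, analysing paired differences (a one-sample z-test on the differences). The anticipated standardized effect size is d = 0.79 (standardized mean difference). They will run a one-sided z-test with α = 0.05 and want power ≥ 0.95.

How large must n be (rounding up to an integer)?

n = 18

Set Φ(δ − 1.645) = 0.95; then δ − 1.645 = Φ⁻¹(0.95) = 1.645, giving δ = 3.290.
δ = d·√n ⇒ n = (δ/d)² = (3.290 / 0.79)² = 17.34.
Rounding up, n = 18.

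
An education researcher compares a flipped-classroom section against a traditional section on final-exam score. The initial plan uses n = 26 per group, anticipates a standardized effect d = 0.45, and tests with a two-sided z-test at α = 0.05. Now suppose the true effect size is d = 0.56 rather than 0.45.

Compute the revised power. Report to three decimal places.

With d = 0.56: δ = d·√(n/2) = 0.56 × √(26/2) = 2.0191. Critical value z_{0.025} = 1.960.
Revised power = Φ(δ − 1.960) + Φ(−δ − 1.960) = Φ(0.059) + Φ(-3.979) = 0.5236 + 0.0000 = 0.5236.

Power ≈ 0.524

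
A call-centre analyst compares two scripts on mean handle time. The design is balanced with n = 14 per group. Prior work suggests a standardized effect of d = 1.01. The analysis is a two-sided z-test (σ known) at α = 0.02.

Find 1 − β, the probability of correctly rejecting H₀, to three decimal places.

Power ≈ 0.635

Noncentrality parameter: δ = d·√(n/2) = 1.01 × √(14/2) = 2.6722
Two-sided α = 0.02 → critical value z_{0.01} = 2.326.
Power = Φ(δ − 2.326) + Φ(−δ − 2.326) = Φ(0.346) + Φ(-4.999) = 0.6353 + 0.0000 = 0.6353.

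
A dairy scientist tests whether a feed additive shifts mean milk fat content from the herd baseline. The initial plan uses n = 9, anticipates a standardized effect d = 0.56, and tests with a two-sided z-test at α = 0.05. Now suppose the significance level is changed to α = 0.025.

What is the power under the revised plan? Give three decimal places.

δ = d·√n = 0.56 × √9 = 1.6800 (unchanged). New critical value: z_{0.0125} = 2.241.
Revised power = Φ(δ − 2.241) + Φ(−δ − 2.241) = Φ(-0.561) + Φ(-3.921) = 0.2873 + 0.0000 = 0.2873.

Power ≈ 0.287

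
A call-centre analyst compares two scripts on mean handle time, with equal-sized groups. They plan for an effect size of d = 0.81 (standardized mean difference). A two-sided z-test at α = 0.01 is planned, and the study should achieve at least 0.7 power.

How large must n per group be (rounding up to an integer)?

n = 30 per group

For power 0.7 need Φ(δ − z_{0.005}) = 0.7, so δ = z_{0.005} + z_{0.30} = 2.576 + 0.524 = 3.100.
(Ignoring the negligible lower-tail rejection probability gives the usual closed-form inversion.)
δ = d·√(n/2) ⇒ n = 2(δ/d)² = 2 × (3.100 / 0.81)² = 29.30.
Rounding up, n = 30 per group.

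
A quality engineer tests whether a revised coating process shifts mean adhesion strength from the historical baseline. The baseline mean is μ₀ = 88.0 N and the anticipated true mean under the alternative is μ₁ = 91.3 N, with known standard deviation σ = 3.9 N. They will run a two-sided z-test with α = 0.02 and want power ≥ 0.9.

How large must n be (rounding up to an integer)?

Standardized effect: d = |μ₁ − μ₀| / σ = |91.3 − 88.0| / 3.9 = 0.8462
For power 0.9 need Φ(δ − z_{0.01}) = 0.9, so δ = z_{0.01} + z_{0.10} = 2.326 + 1.282 = 3.608.
(Ignoring the negligible lower-tail rejection probability gives the usual closed-form inversion.)
δ = d·√n ⇒ n = (δ/d)² = (3.608 / 0.8462)² = 18.18.
Rounding up, n = 19.

n = 19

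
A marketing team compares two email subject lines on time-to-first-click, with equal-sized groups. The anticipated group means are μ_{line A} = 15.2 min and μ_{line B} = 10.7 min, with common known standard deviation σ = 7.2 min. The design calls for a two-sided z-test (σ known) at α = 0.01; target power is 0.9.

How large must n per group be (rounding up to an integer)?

Standardized effect: d = |μ_{line A} − μ_{line B}| / σ = |15.2 − 10.7| / 7.2 = 0.6250
For power 0.9 need Φ(δ − z_{0.005}) = 0.9, so δ = z_{0.005} + z_{0.10} = 2.576 + 1.282 = 3.857.
(For δ > 0 the lower-tail rejection region contributes negligibly to power, so the one-term inversion is standard.)
δ = d·√(n/2) ⇒ n = 2(δ/d)² = 2 × (3.857 / 0.6250)² = 76.18.
Round up to the next whole unit.

n = 77 per group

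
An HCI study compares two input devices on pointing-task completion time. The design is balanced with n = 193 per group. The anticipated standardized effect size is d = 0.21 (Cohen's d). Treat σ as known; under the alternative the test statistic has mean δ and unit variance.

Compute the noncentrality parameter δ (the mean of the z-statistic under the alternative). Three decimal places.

The noncentrality parameter scales effect size by the design's sample-size factor: δ = d·√(n/2) = 0.21 × √(193/2) = 2.0629

δ ≈ 2.063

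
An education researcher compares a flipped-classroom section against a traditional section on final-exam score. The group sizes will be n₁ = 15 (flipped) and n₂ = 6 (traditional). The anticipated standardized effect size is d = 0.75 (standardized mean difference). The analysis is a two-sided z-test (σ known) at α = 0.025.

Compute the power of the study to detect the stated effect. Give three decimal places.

Power ≈ 0.246

Noncentrality parameter: δ = d / √(1/n₁ + 1/n₂) = 0.75 / √(1/15 + 1/6) = 1.5526
Two-sided α = 0.025 → critical value z_{0.0125} = 2.241.
Power = Φ(δ − 2.241) + Φ(−δ − 2.241) = Φ(-0.689) + Φ(-3.794) = 0.2455 + 0.0001 = 0.2456.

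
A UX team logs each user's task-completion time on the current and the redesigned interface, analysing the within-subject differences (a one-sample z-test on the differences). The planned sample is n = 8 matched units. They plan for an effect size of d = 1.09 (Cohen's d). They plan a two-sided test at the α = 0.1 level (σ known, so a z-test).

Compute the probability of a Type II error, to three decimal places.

Noncentrality parameter: δ = d·√n = 1.09 × √8 = 3.0830
Two-sided α = 0.1 → critical value z_{0.05} = 1.645.
Power = Φ(δ − 1.645) + Φ(−δ − 1.645) = Φ(1.438) + Φ(-4.728) = 0.9248 + 0.0000 = 0.9248.
Type II error: β = 1 − power = 1 − 0.9248 = 0.0752.

β ≈ 0.075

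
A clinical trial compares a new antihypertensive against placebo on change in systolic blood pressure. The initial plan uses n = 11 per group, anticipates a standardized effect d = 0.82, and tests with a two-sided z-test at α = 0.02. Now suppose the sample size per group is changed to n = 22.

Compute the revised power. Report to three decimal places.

Power ≈ 0.653

With n = 22 per group: δ = d·√(n/2) = 0.82 × √(22/2) = 2.7196. Critical value z_{0.01} = 2.326.
Revised power = Φ(δ − 2.326) + Φ(−δ − 2.326) = Φ(0.393) + Φ(-5.046) = 0.6529 + 0.0000 = 0.6529.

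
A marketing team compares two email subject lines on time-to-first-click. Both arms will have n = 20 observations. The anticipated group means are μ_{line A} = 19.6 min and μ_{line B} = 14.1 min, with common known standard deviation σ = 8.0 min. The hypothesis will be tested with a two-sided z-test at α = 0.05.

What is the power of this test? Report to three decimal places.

Power ≈ 0.585

Standardized effect: d = |μ_{line A} − μ_{line B}| / σ = |19.6 − 14.1| / 8.0 = 0.6875
Noncentrality parameter: δ = d·√(n/2) = 0.6875 × √(20/2) = 2.1741
Critical value for a two-sided test at α = 0.05: z_{α/2} = 1.960.
Power = Φ(δ − 1.960) + Φ(−δ − 1.960) = Φ(0.214) + Φ(-4.134) = 0.5848 + 0.0000 = 0.5848.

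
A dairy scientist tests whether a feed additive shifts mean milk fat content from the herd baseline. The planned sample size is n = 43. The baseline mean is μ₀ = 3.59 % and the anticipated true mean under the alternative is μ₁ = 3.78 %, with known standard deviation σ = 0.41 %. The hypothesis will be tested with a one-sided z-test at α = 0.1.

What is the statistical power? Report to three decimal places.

Standardized effect: d = |μ₁ − μ₀| / σ = |3.78 − 3.59| / 0.41 = 0.4634
Noncentrality parameter: δ = d·√n = 0.4634 × √43 = 3.0388
One-sided α = 0.1 → critical value z_{0.1} = 1.282.
Power = P(Z > 1.282 − δ) = Φ(1.757) = 0.9606.

Power ≈ 0.961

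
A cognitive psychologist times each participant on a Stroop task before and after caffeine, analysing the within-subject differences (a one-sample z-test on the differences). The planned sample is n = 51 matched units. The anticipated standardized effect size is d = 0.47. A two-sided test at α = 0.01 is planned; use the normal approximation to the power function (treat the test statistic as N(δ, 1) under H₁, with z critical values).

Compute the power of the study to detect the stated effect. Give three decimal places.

Noncentrality parameter: δ = d·√n = 0.47 × √51 = 3.3565
Critical value for a two-sided test at α = 0.01: z_{α/2} = 2.576.
Power = Φ(δ − 2.576) + Φ(−δ − 2.576) = Φ(0.781) + Φ(-5.932) = 0.7825 + 0.0000 = 0.7825.

Power ≈ 0.782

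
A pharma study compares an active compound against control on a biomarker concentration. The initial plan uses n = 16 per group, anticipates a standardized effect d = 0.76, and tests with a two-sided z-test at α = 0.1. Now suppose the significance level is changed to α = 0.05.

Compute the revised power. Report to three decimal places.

Power ≈ 0.575

δ = d·√(n/2) = 0.76 × √(16/2) = 2.1496 (unchanged). New critical value: z_{0.025} = 1.960.
Revised power = Φ(δ − 1.960) + Φ(−δ − 1.960) = Φ(0.190) + Φ(-4.110) = 0.5752 + 0.0000 = 0.5752.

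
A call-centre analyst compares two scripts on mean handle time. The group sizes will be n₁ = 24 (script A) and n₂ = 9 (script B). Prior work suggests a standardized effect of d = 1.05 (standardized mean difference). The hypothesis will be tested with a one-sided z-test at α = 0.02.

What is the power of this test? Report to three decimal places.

Noncentrality parameter: δ = d / √(1/n₁ + 1/n₂) = 1.05 / √(1/24 + 1/9) = 2.6863
One-sided α = 0.02 → critical value z_{0.02} = 2.054.
Power = P(Z > 2.054 − δ) = Φ(0.633) = 0.7365.

Power ≈ 0.736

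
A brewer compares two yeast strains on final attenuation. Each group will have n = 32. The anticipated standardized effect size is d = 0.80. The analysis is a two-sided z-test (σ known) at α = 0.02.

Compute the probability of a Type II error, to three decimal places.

β ≈ 0.191

Noncentrality parameter: δ = d·√(n/2) = 0.80 × √(32/2) = 3.2000
Two-sided α = 0.02 → critical value z_{0.01} = 2.326.
Power = Φ(δ − 2.326) + Φ(−δ − 2.326) = Φ(0.874) + Φ(-5.526) = 0.8088 + 0.0000 = 0.8088.
Type II error: β = 1 − power = 1 − 0.8088 = 0.1912.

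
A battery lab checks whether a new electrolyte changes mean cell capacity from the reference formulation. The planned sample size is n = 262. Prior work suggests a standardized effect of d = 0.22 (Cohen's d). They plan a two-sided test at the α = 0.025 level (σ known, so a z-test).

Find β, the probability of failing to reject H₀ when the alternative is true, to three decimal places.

β ≈ 0.093

Noncentrality parameter: λ = d·√n = 0.22 × √262 = 3.5610
Critical value for a two-sided test at α = 0.025: z_{α/2} = 2.241.
Power = Φ(λ − 2.241) + Φ(−λ − 2.241) = Φ(1.320) + Φ(-5.802) = 0.9065 + 0.0000 = 0.9065.
Type II error: β = 1 − power = 1 − 0.9065 = 0.0935.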